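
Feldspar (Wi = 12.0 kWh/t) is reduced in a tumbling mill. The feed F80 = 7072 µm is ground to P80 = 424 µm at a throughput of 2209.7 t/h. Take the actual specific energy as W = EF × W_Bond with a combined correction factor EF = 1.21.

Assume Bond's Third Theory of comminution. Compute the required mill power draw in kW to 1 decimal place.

P = 11766.5 kW

W_Bond = 10·Wi·(1/√P₈₀ − 1/√F₈₀)
W = 10·12.0·(1/√424 − 1/√7072) = 10·12.0·(0.036673) = 4.4008 kWh/t
Apply correction: 4.4008 × 1.21 = 5.3249 kWh/t
P_mill = W·ṁ = 5.3249·2209.7 = 11766.5 kW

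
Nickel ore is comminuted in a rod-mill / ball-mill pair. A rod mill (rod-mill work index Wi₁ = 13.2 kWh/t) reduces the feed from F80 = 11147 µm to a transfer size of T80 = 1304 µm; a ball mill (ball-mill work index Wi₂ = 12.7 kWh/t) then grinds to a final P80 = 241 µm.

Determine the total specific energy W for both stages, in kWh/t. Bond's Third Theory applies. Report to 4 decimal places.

W = 7.0690 kWh/t

W_Bond = 10·Wi·(1/√P₈₀ − 1/√F₈₀)
Stage 1 (11147→1304 µm, Wi₁=13.2): W₁ = 10·13.2·(0.027692 − 0.009472) = 2.4052 kWh/t
Stage 2 (1304→241 µm, Wi₂=12.7): W₂ = 10·12.7·(0.064416 − 0.027692) = 4.6638 kWh/t
W = W₁ + W₂ = 2.4052 + 4.6638 = 7.0690 kWh/t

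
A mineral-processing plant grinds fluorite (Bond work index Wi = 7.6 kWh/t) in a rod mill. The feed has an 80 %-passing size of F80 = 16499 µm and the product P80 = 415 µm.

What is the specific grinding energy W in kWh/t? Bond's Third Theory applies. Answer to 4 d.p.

W = 10·Wi·(P80^(-½) − F80^(-½))
1/√415 = 0.049088;  1/√16499 = 0.007785
W = 10·7.6·(0.049088 − 0.007785) = 3.1390 kWh/t

W = 3.1390 kWh/t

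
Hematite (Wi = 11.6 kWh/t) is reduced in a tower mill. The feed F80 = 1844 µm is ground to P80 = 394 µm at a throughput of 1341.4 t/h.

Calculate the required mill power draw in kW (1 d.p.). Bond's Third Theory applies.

Bond:  W = 10 Wi (1/√P − 1/√F)
W = 10·11.6·(1/√394 − 1/√1844) = 10·11.6·(0.027092) = 3.1427 kWh/t
Mill draw = 3.1427 × 1341.4 = 4215.6 kW

P = 4215.6 kW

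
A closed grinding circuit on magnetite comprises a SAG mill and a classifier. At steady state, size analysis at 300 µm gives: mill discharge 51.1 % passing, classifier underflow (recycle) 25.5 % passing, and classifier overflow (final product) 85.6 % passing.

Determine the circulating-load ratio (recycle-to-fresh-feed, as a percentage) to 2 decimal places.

CL = 134.77 %

Classifier node, passing 300 µm:
r = (o − d)/(d − u)
r = (85.6 − 51.1)/(51.1 − 25.5) = 34.5/25.6 = 1.3477
CL = 100·r = 134.77 %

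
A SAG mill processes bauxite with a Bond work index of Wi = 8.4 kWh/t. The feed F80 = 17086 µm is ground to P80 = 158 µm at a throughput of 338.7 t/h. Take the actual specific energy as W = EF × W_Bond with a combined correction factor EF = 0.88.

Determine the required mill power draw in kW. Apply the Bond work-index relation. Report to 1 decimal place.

P = 1800.3 kW

W = 10 Wi (P80^-0.5 − F80^-0.5)
W = 10·8.4·(1/√158 − 1/√17086) = 10·8.4·(0.071905) = 6.0401 kWh/t
With EF = 0.88: W = 6.0401·0.88 = 5.3152 kWh/t
Power = W × throughput = 5.3152 kWh/t × 338.7 t/h = 1800.3 kW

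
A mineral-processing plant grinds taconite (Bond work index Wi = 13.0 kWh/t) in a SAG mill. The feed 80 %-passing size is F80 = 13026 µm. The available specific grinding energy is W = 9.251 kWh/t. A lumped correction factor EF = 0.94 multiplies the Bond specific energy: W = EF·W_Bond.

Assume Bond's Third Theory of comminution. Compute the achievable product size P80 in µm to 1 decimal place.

P80 = 140.2 µm

Bond:  W = 10 Wi (1/√P − 1/√F)
W_Bond = W / EF = 9.251 / 0.94 = 9.8415 kWh/t
P80^-0.5 = F80^-0.5 + W_Bond/(10 Wi)
  = 9.8415/(10·13.0) + 1/√13026 = 0.075704 + 0.008762 = 0.084466
P80 = (1/0.084466)² = 11.8391² = 140.17 µm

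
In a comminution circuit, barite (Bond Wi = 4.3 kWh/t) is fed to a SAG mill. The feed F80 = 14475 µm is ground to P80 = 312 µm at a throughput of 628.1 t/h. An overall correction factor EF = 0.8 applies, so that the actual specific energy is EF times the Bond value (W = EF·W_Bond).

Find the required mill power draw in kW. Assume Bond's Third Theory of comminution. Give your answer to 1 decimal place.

W = 10·Wi·(P80^(-½) − F80^(-½))
W = 10·4.3·(1/√312 − 1/√14475) = 10·4.3·(0.048302) = 2.0770 kWh/t
Corrected W = EF·W_Bond = 0.8·2.0770 = 1.6616 kWh/t
P_mill = W·ṁ = 1.6616·628.1 = 1043.6 kW

P = 1043.6 kW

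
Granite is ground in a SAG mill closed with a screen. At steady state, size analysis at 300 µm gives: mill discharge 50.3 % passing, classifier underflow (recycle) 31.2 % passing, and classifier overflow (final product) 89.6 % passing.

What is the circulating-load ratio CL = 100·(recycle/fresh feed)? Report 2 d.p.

CL = 205.76 %

Classifier node, passing 300 µm:
r = (o − d)/(d − u)
r = (89.6 − 50.3)/(50.3 − 31.2) = 39.3/19.1 = 2.0576
CL = 100·r = 205.76 %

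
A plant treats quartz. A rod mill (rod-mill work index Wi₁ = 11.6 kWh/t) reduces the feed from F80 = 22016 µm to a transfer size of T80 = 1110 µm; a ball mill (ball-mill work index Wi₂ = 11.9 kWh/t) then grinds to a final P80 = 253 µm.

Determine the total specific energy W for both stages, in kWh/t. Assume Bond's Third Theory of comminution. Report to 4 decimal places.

W = 10·Wi·[P80^(−½) − F80^(−½)]
Stage 1 (22016→1110 µm, Wi₁=11.6): W₁ = 10·11.6·(0.030015 − 0.006740) = 2.7000 kWh/t
Stage 2 (1110→253 µm, Wi₂=11.9): W₂ = 10·11.9·(0.062869 − 0.030015) = 3.9097 kWh/t
W = W₁ + W₂ = 2.7000 + 3.9097 = 6.6096 kWh/t

W = 6.6096 kWh/t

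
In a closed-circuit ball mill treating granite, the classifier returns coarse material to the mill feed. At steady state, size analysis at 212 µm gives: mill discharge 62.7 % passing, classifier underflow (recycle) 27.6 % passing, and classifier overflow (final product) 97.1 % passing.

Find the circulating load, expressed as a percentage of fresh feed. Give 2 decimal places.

Let r = R/F. Size balance at 212 µm:
(1+r)d = ru + o → r = (o−d)/(d−u)
r = (97.1 − 62.7)/(62.7 − 27.6) = 34.4/35.1 = 0.9801
CL = 100·r = 98.01 %

CL = 98.01 %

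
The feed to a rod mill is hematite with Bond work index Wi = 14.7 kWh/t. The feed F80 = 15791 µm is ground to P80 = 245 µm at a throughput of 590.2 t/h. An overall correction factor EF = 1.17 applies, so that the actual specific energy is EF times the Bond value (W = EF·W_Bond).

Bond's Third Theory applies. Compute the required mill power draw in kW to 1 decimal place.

P = 5677.4 kW

W = 10·Wi·(P80^(-½) − F80^(-½))
W = 10·14.7·(1/√245 − 1/√15791) = 10·14.7·(0.055930) = 8.2217 kWh/t
Apply correction: 8.2217 × 1.17 = 9.6194 kWh/t
Mill draw = 9.6194 × 590.2 = 5677.4 kW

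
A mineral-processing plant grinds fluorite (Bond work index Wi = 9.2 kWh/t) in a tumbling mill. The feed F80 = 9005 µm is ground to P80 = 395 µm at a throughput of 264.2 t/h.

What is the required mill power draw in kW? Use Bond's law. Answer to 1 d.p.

W = 10 Wi (P80^-0.5 − F80^-0.5)
W = 10·9.2·(1/√395 − 1/√9005) = 10·9.2·(0.039777) = 3.6595 kWh/t
P_mill = W·ṁ = 3.6595·264.2 = 966.8 kW

P = 966.8 kW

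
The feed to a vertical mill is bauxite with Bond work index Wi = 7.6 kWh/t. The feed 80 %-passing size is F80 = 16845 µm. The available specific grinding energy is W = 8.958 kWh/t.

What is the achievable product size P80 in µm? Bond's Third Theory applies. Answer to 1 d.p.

W = 10·Wi·[P80^(−½) − F80^(−½)]
P80^(−½) = W/(10 Wi) + F80^(−½)
  = 8.9580/(10·7.6) + 1/√16845 = 0.117868 + 0.007705 = 0.125573
P80 = (1/0.125573)² = 7.9635² = 63.42 µm

P80 = 63.4 µm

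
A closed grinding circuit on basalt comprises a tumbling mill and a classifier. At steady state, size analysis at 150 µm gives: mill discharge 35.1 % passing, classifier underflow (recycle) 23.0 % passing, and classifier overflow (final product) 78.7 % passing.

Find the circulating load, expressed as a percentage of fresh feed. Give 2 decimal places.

Classifier node, passing 150 µm:
(1+r)·d = r·u + o ⇒ r = (o−d)/(d−u)
r = (78.7 − 35.1)/(35.1 − 23.0) = 43.6/12.1 = 3.6033
CL = 100·r = 360.33 %

CL = 360.33 %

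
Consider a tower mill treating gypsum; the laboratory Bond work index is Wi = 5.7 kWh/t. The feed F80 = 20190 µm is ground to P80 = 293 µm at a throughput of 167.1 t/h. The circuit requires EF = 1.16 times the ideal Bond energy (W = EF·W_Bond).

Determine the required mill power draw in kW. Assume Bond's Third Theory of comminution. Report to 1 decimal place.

W_Bond = 10·Wi·(1/√P₈₀ − 1/√F₈₀)
W = 10·5.7·(1/√293 − 1/√20190) = 10·5.7·(0.051383) = 2.9288 kWh/t
W_actual = 1.16 × 2.9288 = 3.3974 kWh/t
Power = W × throughput = 3.3974 kWh/t × 167.1 t/h = 567.7 kW

P = 567.7 kW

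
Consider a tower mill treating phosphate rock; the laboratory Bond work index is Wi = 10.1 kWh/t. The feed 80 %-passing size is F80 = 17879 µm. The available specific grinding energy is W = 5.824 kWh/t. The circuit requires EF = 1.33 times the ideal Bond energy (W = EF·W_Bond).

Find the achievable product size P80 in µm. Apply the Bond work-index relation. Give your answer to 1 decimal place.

P80 = 387.0 µm

W = 10 Wi (1/√P80 − 1/√F80)  [Bond]
W_Bond = W / EF = 5.824 / 1.33 = 4.3789 kWh/t
P80^(−½) = W_Bond/(10 Wi) + F80^(−½)
  = 4.3789/(10·10.1) + 1/√17879 = 0.043356 + 0.007479 = 0.050835
P80 = (1/0.050835)² = 19.6716² = 386.97 µm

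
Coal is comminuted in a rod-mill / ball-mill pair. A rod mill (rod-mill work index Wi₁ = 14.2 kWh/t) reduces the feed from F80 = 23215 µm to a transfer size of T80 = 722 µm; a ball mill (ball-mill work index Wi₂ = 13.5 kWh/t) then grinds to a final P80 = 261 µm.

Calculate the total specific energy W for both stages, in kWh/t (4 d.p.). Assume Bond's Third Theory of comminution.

Bond: W = 10·Wi·(1/√P80 − 1/√F80)
Stage 1 (23215→722 µm, Wi₁=14.2): W₁ = 10·14.2·(0.037216 − 0.006563) = 4.3527 kWh/t
Stage 2 (722→261 µm, Wi₂=13.5): W₂ = 10·13.5·(0.061898 − 0.037216) = 3.3321 kWh/t
W = W₁ + W₂ = 4.3527 + 3.3321 = 7.6848 kWh/t

W = 7.6848 kWh/t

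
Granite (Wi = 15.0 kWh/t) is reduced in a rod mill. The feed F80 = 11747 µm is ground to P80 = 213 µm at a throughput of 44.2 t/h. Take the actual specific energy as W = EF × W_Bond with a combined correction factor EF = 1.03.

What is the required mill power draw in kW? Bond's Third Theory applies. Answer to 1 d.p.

P = 404.9 kW

W = 10 Wi (1/√P80 − 1/√F80)  [Bond]
W = 10·15.0·(1/√213 − 1/√11747) = 10·15.0·(0.059292) = 8.8939 kWh/t
Corrected W = EF·W_Bond = 1.03·8.8939 = 9.1607 kWh/t
P = W·T = 9.1607·44.2 = 404.9 kW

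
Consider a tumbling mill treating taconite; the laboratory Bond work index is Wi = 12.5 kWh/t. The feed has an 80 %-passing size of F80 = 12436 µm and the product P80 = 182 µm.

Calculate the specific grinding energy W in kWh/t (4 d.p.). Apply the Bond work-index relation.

W = 8.1447 kWh/t

W = 10·Wi·[P80^(−½) − F80^(−½)]
1/√182 = 0.074125;  1/√12436 = 0.008967
W = 10·12.5·(0.074125 − 0.008967) = 8.1447 kWh/t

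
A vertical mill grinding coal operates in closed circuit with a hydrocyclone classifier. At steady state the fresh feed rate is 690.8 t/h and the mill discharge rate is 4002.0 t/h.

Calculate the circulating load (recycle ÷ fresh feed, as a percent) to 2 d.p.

Mill node: discharge = fresh + recycle.
R = M − F = 4002.0 − 690.8 = 3311.2 t/h
CL = 100·R/F = 100·3311.2/690.8 = 479.33 %

CL = 479.33 %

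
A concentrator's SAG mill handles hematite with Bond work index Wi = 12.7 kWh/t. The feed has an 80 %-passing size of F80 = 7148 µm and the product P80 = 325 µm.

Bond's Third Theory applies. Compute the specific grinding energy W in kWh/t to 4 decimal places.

W = 10·Wi·[P80^(−½) − F80^(−½)]
1/√325 = 0.055470;  1/√7148 = 0.011828
W = 10·12.7·(0.055470 − 0.011828) = 5.5425 kWh/t

W = 5.5425 kWh/t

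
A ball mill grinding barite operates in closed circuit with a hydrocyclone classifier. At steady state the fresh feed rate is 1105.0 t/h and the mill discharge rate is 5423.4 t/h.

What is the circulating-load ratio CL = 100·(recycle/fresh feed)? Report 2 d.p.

CL = 390.81 %

M = F + R at steady state, so:
R = M − F = 5423.4 − 1105.0 = 4318.4 t/h
CL = 100·R/F = 100·4318.4/1105.0 = 390.81 %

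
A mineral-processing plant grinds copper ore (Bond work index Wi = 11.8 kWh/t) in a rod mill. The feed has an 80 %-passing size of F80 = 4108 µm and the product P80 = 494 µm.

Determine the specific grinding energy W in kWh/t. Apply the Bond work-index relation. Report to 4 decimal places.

W = 3.4680 kWh/t

W = 10 Wi / √P80 − 10 Wi / √F80
1/√494 = 0.044992;  1/√4108 = 0.015602
W = 10·11.8·(0.044992 − 0.015602) = 3.4680 kWh/t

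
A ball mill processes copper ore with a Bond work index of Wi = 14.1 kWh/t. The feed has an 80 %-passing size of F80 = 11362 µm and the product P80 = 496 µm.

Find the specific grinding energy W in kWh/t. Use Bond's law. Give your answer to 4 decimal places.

W = 5.0083 kWh/t

W_Bond = 10·Wi·(1/√P₈₀ − 1/√F₈₀)
1/√496 = 0.044901;  1/√11362 = 0.009382
W = 10·14.1·(0.044901 − 0.009382) = 5.0083 kWh/t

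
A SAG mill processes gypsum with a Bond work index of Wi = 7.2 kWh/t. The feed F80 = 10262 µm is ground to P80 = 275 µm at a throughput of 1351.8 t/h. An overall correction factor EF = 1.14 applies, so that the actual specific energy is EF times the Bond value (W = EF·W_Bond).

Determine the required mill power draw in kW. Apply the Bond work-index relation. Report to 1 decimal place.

Bond: W = 10·Wi·(1/√P80 − 1/√F80)
W = 10·7.2·(1/√275 − 1/√10262) = 10·7.2·(0.050431) = 3.6310 kWh/t
Corrected W = EF·W_Bond = 1.14·3.6310 = 4.1394 kWh/t
P_mill = W·ṁ = 4.1394·1351.8 = 5595.6 kW

P = 5595.6 kW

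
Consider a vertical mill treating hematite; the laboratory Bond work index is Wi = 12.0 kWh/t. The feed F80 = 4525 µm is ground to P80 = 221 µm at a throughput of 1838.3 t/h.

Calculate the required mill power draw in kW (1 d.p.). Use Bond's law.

W = 10 Wi / √P80 − 10 Wi / √F80
W = 10·12.0·(1/√221 − 1/√4525) = 10·12.0·(0.052401) = 6.2882 kWh/t
Power = W × throughput = 6.2882 kWh/t × 1838.3 t/h = 11559.5 kW

P = 11559.5 kW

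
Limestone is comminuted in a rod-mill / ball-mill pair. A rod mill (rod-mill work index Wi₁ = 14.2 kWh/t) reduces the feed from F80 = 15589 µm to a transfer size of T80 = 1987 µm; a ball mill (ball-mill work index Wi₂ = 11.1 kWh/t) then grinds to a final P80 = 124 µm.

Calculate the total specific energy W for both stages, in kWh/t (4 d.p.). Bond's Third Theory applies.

W = 10·Wi·[P80^(−½) − F80^(−½)]
Stage 1 (15589→1987 µm, Wi₁=14.2): W₁ = 10·14.2·(0.022434 − 0.008009) = 2.0483 kWh/t
Stage 2 (1987→124 µm, Wi₂=11.1): W₂ = 10·11.1·(0.089803 − 0.022434) = 7.4780 kWh/t
W = W₁ + W₂ = 2.0483 + 7.4780 = 9.5262 kWh/t

W = 9.5262 kWh/t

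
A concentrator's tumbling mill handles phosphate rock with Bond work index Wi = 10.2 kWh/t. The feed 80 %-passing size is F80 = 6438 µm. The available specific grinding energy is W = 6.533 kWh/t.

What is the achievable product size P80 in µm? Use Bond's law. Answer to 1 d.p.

P80 = 170.8 µm

W = 10·Wi·[P80^(−½) − F80^(−½)]
⇒ 1/√P80 = W/(10 Wi) + 1/√F80
  = 6.5330/(10·10.2) + 1/√6438 = 0.064049 + 0.012463 = 0.076512
P80 = (1/0.076512)² = 13.0698² = 170.82 µm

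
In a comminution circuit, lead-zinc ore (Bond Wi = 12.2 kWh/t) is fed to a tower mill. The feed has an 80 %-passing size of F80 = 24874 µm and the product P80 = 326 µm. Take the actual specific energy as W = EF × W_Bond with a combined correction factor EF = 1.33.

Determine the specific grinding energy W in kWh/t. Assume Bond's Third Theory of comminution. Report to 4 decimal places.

W = 7.9579 kWh/t

W = 10·Wi·(P80^(-½) − F80^(-½))
1/√326 = 0.055385;  1/√24874 = 0.006341
W = 10·12.2·(0.055385 − 0.006341) = 5.9834 kWh/t
With EF = 1.33: W = 5.9834·1.33 = 7.9579 kWh/t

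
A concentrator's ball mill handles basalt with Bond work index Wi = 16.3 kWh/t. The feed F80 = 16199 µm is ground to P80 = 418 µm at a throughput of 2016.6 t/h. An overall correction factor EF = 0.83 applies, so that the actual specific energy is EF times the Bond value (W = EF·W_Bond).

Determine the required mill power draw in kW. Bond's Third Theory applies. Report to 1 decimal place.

P = 11200.8 kW

W = 10 Wi (1/√P80 − 1/√F80)  [Bond]
W = 10·16.3·(1/√418 − 1/√16199) = 10·16.3·(0.041055) = 6.6919 kWh/t
Corrected W = EF·W_Bond = 0.83·6.6919 = 5.5543 kWh/t
P = W·T = 5.5543·2016.6 = 11200.8 kW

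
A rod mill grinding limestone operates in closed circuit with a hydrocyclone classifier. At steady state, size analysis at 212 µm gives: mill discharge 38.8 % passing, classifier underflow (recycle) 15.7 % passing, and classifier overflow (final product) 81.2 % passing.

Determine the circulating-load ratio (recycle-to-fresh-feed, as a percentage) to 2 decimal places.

CL = 183.55 %

Mass balance on the −212 µm fraction:
(1+r)d = ru + o → r = (o−d)/(d−u)
r = (81.2 − 38.8)/(38.8 − 15.7) = 42.4/23.1 = 1.8355
CL = 100·r = 183.55 %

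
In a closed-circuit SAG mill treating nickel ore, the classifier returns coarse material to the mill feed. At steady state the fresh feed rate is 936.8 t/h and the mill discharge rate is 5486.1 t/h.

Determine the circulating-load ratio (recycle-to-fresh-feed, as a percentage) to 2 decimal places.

CL = 485.62 %

M = F + R at steady state, so:
R = M − F = 5486.1 − 936.8 = 4549.3 t/h
CL = 100·R/F = 100·4549.3/936.8 = 485.62 %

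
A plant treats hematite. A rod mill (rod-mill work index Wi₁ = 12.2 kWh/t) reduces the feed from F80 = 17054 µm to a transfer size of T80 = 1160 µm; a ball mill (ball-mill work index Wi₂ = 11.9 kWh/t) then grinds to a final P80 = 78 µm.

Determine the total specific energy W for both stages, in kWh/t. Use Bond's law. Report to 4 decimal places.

W = 10 Wi (P80^-0.5 − F80^-0.5)
Stage 1 (17054→1160 µm, Wi₁=12.2): W₁ = 10·12.2·(0.029361 − 0.007657) = 2.6478 kWh/t
Stage 2 (1160→78 µm, Wi₂=11.9): W₂ = 10·11.9·(0.113228 − 0.029361) = 9.9801 kWh/t
W = W₁ + W₂ = 2.6478 + 9.9801 = 12.6280 kWh/t

W = 12.6280 kWh/t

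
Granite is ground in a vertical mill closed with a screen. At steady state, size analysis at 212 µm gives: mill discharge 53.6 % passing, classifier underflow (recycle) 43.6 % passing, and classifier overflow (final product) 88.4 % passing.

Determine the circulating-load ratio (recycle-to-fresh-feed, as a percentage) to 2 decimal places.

CL = 348.00 %

Two-product formula at 212 µm:
d + r·d = r·u + o → r(d−u) = o−d
r = (88.4 − 53.6)/(53.6 − 43.6) = 34.8/10.0 = 3.4800
CL = 100·r = 348.00 %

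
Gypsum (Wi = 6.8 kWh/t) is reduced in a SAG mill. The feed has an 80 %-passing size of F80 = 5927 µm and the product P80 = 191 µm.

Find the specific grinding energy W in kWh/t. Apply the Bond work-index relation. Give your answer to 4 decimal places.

W = 4.0370 kWh/t

W = 10 Wi (P80^-0.5 − F80^-0.5)
1/√191 = 0.072357;  1/√5927 = 0.012989
W = 10·6.8·(0.072357 − 0.012989) = 4.0370 kWh/t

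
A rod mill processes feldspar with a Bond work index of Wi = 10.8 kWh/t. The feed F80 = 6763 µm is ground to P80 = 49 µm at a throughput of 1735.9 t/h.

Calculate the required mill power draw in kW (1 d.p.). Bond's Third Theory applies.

W = 10 Wi (1/√P80 − 1/√F80)  [Bond]
W = 10·10.8·(1/√49 − 1/√6763) = 10·10.8·(0.130697) = 14.1153 kWh/t
P = W·T = 14.1153·1735.9 = 24502.8 kW

P = 24502.8 kW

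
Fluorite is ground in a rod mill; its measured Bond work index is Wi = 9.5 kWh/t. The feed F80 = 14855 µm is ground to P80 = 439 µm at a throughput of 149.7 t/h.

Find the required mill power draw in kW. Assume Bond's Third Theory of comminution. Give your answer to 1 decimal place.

P = 562.1 kW

W = 10 Wi (P80^-0.5 − F80^-0.5)
W = 10·9.5·(1/√439 − 1/√14855) = 10·9.5·(0.039523) = 3.7547 kWh/t
Power = W × throughput = 3.7547 kWh/t × 149.7 t/h = 562.1 kW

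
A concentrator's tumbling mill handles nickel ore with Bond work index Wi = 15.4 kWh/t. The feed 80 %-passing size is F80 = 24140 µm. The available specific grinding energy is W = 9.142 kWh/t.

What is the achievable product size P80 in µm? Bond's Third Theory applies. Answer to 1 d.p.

W = 10·Wi·[P80^(−½) − F80^(−½)]
⇒ 1/√P80 = W/(10 Wi) + 1/√F80
  = 9.1420/(10·15.4) + 1/√24140 = 0.059364 + 0.006436 = 0.065800
P80 = (1/0.065800)² = 15.1976² = 230.97 µm

P80 = 231.0 µm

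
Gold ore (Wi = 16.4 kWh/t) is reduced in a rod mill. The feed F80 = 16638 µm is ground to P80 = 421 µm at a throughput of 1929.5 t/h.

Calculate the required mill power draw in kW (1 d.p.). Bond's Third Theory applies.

W = 10·Wi·(P80^(-½) − F80^(-½))
W = 10·16.4·(1/√421 − 1/√16638) = 10·16.4·(0.040984) = 6.7214 kWh/t
Power = W × throughput = 6.7214 kWh/t × 1929.5 t/h = 12969.0 kW

P = 12969.0 kW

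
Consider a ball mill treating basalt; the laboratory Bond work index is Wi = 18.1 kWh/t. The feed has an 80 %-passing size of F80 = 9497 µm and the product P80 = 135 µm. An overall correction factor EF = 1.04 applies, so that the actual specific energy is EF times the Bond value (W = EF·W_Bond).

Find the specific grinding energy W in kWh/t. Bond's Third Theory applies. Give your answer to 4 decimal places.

W = 14.2695 kWh/t

W = 10 Wi (1/√P80 − 1/√F80)  [Bond]
1/√135 = 0.086066;  1/√9497 = 0.010261
W = 10·18.1·(0.086066 − 0.010261) = 13.7207 kWh/t
Corrected W = EF·W_Bond = 1.04·13.7207 = 14.2695 kWh/t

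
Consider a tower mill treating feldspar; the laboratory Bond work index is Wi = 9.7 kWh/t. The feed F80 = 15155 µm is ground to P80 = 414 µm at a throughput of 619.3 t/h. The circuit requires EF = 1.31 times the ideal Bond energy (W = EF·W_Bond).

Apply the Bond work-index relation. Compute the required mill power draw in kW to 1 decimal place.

W_Bond = 10·Wi·(1/√P₈₀ − 1/√F₈₀)
W = 10·9.7·(1/√414 − 1/√15155) = 10·9.7·(0.041024) = 3.9793 kWh/t
Apply correction: 3.9793 × 1.31 = 5.2129 kWh/t
P = W·T = 5.2129·619.3 = 3228.4 kW

P = 3228.4 kW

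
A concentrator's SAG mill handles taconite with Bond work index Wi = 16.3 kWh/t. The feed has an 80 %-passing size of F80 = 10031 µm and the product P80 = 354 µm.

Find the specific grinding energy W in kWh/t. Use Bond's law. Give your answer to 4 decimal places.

W = 7.0359 kWh/t

W = 10·Wi·[P80^(−½) − F80^(−½)]
1/√354 = 0.053149;  1/√10031 = 0.009985
W = 10·16.3·(0.053149 − 0.009985) = 7.0359 kWh/t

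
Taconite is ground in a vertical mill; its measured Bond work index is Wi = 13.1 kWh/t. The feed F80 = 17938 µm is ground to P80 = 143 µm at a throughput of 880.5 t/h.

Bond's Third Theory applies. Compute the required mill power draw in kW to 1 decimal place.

W = 10 Wi (P80^-0.5 − F80^-0.5)
W = 10·13.1·(1/√143 − 1/√17938) = 10·13.1·(0.076158) = 9.9767 kWh/t
P = W·T = 9.9767·880.5 = 8784.5 kW

P = 8784.5 kW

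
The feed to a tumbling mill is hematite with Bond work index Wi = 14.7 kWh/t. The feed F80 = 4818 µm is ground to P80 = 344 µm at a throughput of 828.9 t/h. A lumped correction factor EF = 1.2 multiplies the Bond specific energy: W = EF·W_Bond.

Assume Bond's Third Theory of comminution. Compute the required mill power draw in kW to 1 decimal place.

P = 5777.0 kW

Bond:  W = 10 Wi (1/√P − 1/√F)
W = 10·14.7·(1/√344 − 1/√4818) = 10·14.7·(0.039510) = 5.8079 kWh/t
Corrected W = EF·W_Bond = 1.2·5.8079 = 6.9695 kWh/t
Mill draw = 6.9695 × 828.9 = 5777.0 kW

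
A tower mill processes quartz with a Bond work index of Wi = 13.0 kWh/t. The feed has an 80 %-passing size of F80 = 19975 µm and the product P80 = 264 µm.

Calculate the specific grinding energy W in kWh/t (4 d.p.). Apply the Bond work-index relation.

W = 10 Wi (1/√P80 − 1/√F80)  [Bond]
1/√264 = 0.061546;  1/√19975 = 0.007075
W = 10·13.0·(0.061546 − 0.007075) = 7.0811 kWh/t

W = 7.0811 kWh/t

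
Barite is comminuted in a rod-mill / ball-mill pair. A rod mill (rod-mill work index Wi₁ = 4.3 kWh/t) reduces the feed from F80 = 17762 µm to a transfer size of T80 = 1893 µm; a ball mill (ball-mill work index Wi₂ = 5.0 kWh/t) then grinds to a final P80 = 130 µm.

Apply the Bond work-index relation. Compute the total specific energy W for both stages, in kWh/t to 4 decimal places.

W = 3.9018 kWh/t

W_Bond = 10·Wi·(1/√P₈₀ − 1/√F₈₀)
Stage 1 (17762→1893 µm, Wi₁=4.3): W₁ = 10·4.3·(0.022984 − 0.007503) = 0.6657 kWh/t
Stage 2 (1893→130 µm, Wi₂=5.0): W₂ = 10·5.0·(0.087706 − 0.022984) = 3.2361 kWh/t
W = W₁ + W₂ = 0.6657 + 3.2361 = 3.9018 kWh/t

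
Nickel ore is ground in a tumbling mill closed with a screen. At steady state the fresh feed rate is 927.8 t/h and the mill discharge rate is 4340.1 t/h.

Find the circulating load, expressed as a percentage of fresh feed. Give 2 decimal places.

CL = 367.78 %

Mill node: discharge = fresh + recycle.
R = M − F = 4340.1 − 927.8 = 3412.3 t/h
CL = 100·R/F = 100·3412.3/927.8 = 367.78 %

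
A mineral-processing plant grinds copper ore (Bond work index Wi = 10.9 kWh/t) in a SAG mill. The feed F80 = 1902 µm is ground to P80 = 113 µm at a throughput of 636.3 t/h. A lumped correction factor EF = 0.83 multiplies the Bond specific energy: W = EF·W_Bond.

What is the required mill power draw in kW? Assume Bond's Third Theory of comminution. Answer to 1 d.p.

P = 4095.4 kW

W_Bond = 10·Wi·(1/√P₈₀ − 1/√F₈₀)
W = 10·10.9·(1/√113 − 1/√1902) = 10·10.9·(0.071143) = 7.7545 kWh/t
W_actual = 0.83 × 7.7545 = 6.4363 kWh/t
P = W·T = 6.4363·636.3 = 4095.4 kW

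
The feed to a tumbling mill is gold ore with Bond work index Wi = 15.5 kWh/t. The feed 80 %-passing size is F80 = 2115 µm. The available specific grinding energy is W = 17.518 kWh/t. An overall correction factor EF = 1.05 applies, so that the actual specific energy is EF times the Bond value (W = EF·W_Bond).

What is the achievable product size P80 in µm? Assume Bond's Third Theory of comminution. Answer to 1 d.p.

P80 = 59.7 µm

W = 10·Wi·[P80^(−½) − F80^(−½)]
W_Bond = W / EF = 17.518 / 1.05 = 16.6838 kWh/t
⇒ 1/√P80 = W_Bond/(10 Wi) + 1/√F80
  = 16.6838/(10·15.5) + 1/√2115 = 0.107637 + 0.021744 = 0.129382
P80 = (1/0.129382)² = 7.7291² = 59.74 µm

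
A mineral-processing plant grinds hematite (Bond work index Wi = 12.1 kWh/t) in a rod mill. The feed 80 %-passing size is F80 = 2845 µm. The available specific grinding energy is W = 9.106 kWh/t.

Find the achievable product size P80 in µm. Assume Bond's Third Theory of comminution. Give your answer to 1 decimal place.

P80 = 113.2 µm

W = 10·Wi·(P80^(-½) − F80^(-½))
P80^(−½) = W/(10 Wi) + F80^(−½)
  = 9.1060/(10·12.1) + 1/√2845 = 0.075256 + 0.018748 = 0.094004
P80 = (1/0.094004)² = 10.6378² = 113.16 µm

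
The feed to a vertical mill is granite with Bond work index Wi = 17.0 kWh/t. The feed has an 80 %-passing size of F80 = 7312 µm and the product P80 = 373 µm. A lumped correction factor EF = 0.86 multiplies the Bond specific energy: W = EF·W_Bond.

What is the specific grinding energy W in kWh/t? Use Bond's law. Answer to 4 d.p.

W_Bond = 10·Wi·(1/√P₈₀ − 1/√F₈₀)
1/√373 = 0.051778;  1/√7312 = 0.011695
W = 10·17.0·(0.051778 − 0.011695) = 6.8142 kWh/t
Corrected W = EF·W_Bond = 0.86·6.8142 = 5.8602 kWh/t

W = 5.8602 kWh/t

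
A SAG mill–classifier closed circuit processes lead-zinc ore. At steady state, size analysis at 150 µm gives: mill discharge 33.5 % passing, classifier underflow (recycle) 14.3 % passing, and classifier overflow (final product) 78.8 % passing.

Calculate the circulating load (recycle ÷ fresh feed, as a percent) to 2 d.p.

Two-product formula at 150 µm:
Fd + Rd = Ru + Fo ⇒ R/F = (o−d)/(d−u)
r = (78.8 − 33.5)/(33.5 − 14.3) = 45.3/19.2 = 2.3594
CL = 100·r = 235.94 %

CL = 235.94 %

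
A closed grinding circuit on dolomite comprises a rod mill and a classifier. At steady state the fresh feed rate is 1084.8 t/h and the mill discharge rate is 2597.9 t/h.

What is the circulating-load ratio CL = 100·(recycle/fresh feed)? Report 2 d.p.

Steady state: M = F + R.
R = M − F = 2597.9 − 1084.8 = 1513.1 t/h
CL = 100·R/F = 100·1513.1/1084.8 = 139.48 %

CL = 139.48 %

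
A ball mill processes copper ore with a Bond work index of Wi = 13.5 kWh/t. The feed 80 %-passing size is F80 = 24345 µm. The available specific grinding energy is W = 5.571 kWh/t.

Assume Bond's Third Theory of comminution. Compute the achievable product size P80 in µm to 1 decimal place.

P80 = 440.0 µm

Bond:  W = 10 Wi (1/√P − 1/√F)
P80^-0.5 = F80^-0.5 + W/(10 Wi)
  = 5.5710/(10·13.5) + 1/√24345 = 0.041267 + 0.006409 = 0.047676
P80 = (1/0.047676)² = 20.9750² = 439.95 µm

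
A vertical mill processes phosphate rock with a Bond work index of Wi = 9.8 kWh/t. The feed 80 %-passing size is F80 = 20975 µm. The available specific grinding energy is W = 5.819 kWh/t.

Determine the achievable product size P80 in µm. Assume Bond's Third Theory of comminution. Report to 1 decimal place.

P80 = 227.6 µm

W = 10·Wi·(P80^(-½) − F80^(-½))
⇒ 1/√P80 = W/(10·Wi) + 1/√F80
  = 5.8190/(10·9.8) + 1/√20975 = 0.059378 + 0.006905 = 0.066282
P80 = (1/0.066282)² = 15.0870² = 227.62 µm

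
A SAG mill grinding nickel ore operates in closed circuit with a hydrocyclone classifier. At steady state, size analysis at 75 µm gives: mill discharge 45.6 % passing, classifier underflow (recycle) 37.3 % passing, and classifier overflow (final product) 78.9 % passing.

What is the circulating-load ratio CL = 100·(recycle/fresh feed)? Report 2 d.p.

CL = 401.20 %

Two-product formula at 75 µm:
d + r·d = r·u + o → r(d−u) = o−d
r = (78.9 − 45.6)/(45.6 − 37.3) = 33.3/8.3 = 4.0120
CL = 100·r = 401.20 %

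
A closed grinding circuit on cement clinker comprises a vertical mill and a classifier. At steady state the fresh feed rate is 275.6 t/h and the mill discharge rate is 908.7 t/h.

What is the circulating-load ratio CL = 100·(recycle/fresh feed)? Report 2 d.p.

Steady state: M = F + R.
R = M − F = 908.7 − 275.6 = 633.1 t/h
CL = 100·R/F = 100·633.1/275.6 = 229.72 %

CL = 229.72 %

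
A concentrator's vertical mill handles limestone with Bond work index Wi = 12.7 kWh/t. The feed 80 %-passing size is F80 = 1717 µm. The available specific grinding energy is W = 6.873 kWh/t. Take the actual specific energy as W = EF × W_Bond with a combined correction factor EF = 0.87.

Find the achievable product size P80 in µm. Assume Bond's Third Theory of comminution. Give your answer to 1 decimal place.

W_Bond = 10·Wi·(1/√P₈₀ − 1/√F₈₀)
W_Bond = W / EF = 6.873 / 0.87 = 7.9000 kWh/t
⇒ 1/√P80 = W_Bond/(10 Wi) + 1/√F80
  = 7.9000/(10·12.7) + 1/√1717 = 0.062205 + 0.024133 = 0.086338
P80 = (1/0.086338)² = 11.5824² = 134.15 µm

P80 = 134.2 µm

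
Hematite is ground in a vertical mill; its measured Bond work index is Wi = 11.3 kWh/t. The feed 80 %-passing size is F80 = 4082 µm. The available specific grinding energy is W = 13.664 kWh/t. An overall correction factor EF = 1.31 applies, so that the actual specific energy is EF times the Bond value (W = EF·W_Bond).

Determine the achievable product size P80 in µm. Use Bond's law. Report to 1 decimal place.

P80 = 85.8 µm

W = 10 Wi (1/√P80 − 1/√F80)  [Bond]
W_Bond = W / EF = 13.664 / 1.31 = 10.4305 kWh/t
1/√P80 = 1/√F80 + W_Bond/(10·Wi)
  = 10.4305/(10·11.3) + 1/√4082 = 0.092306 + 0.015652 = 0.107957
P80 = (1/0.107957)² = 9.2629² = 85.80 µm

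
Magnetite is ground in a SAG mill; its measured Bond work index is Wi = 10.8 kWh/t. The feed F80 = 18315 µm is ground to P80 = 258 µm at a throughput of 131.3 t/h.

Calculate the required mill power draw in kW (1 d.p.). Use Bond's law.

W = 10·Wi·(P80^(-½) − F80^(-½))
W = 10·10.8·(1/√258 − 1/√18315) = 10·10.8·(0.054868) = 5.9258 kWh/t
P_mill = W·ṁ = 5.9258·131.3 = 778.1 kW

P = 778.1 kW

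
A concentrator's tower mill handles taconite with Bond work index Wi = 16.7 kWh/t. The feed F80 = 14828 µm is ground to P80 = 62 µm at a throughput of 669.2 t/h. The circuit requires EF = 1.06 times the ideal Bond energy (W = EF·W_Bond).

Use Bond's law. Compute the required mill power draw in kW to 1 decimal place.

W = 10 Wi (P80^-0.5 − F80^-0.5)
W = 10·16.7·(1/√62 − 1/√14828) = 10·16.7·(0.118788) = 19.8376 kWh/t
W_actual = 1.06 × 19.8376 = 21.0278 kWh/t
Mill draw = 21.0278 × 669.2 = 14071.8 kW

P = 14071.8 kW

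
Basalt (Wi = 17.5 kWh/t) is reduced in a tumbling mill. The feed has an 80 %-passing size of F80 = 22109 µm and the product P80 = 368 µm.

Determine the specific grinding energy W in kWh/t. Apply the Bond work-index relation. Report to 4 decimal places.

W = 7.9456 kWh/t

W = 10 Wi / √P80 − 10 Wi / √F80
1/√368 = 0.052129;  1/√22109 = 0.006725
W = 10·17.5·(0.052129 − 0.006725) = 7.9456 kWh/t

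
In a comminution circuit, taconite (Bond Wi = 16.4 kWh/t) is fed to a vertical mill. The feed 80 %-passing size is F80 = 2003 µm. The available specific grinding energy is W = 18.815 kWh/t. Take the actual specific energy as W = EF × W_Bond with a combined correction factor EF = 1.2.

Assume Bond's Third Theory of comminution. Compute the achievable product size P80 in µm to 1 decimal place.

P80 = 71.9 µm

Bond: W = 10·Wi·(1/√P80 − 1/√F80)
W_Bond = W / EF = 18.815 / 1.2 = 15.6792 kWh/t
P80^(−½) = W_Bond/(10 Wi) + F80^(−½)
  = 15.6792/(10·16.4) + 1/√2003 = 0.095605 + 0.022344 = 0.117949
P80 = (1/0.117949)² = 8.4783² = 71.88 µm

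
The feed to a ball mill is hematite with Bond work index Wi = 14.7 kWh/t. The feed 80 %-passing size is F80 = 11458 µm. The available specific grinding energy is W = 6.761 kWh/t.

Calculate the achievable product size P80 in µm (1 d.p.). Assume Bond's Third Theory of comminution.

P80 = 326.6 µm

Bond: W = 10·Wi·(1/√P80 − 1/√F80)
1/√P80 = 1/√F80 + W/(10·Wi)
  = 6.7610/(10·14.7) + 1/√11458 = 0.045993 + 0.009342 = 0.055335
P80 = (1/0.055335)² = 18.0716² = 326.58 µm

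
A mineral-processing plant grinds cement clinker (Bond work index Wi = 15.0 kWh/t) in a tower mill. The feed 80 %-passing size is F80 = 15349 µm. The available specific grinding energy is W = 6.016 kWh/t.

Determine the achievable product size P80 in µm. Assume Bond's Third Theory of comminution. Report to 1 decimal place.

Bond:  W = 10 Wi (1/√P − 1/√F)
P80^-0.5 = F80^-0.5 + W/(10 Wi)
  = 6.0160/(10·15.0) + 1/√15349 = 0.040107 + 0.008072 = 0.048178
P80 = (1/0.048178)² = 20.7562² = 430.82 µm

P80 = 430.8 µm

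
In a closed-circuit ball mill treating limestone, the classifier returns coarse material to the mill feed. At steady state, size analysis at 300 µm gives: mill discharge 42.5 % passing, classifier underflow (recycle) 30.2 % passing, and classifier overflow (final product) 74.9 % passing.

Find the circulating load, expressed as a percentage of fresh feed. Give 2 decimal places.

CL = 263.41 %

Two-product formula at 300 µm:
d + r·d = r·u + o → r(d−u) = o−d
r = (74.9 − 42.5)/(42.5 − 30.2) = 32.4/12.3 = 2.6341
CL = 100·r = 263.41 %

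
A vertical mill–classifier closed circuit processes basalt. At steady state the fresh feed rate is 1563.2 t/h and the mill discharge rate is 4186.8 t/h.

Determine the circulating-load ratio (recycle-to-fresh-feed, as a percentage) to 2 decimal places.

CL = 167.84 %

Discharge = new feed + return, hence
R = M − F = 4186.8 − 1563.2 = 2623.6 t/h
CL = 100·R/F = 100·2623.6/1563.2 = 167.84 %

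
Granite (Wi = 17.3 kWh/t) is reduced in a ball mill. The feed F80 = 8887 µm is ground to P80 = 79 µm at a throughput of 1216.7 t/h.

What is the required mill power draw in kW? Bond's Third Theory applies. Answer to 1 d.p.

W_Bond = 10·Wi·(1/√P₈₀ − 1/√F₈₀)
W = 10·17.3·(1/√79 − 1/√8887) = 10·17.3·(0.101901) = 17.6289 kWh/t
Power = W × throughput = 17.6289 kWh/t × 1216.7 t/h = 21449.1 kW

P = 21449.1 kW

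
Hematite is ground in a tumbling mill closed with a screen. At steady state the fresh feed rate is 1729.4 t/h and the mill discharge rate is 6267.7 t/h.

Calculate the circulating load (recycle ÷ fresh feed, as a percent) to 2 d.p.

Steady state: M = F + R.
R = M − F = 6267.7 − 1729.4 = 4538.3 t/h
CL = 100·R/F = 100·4538.3/1729.4 = 262.42 %

CL = 262.42 %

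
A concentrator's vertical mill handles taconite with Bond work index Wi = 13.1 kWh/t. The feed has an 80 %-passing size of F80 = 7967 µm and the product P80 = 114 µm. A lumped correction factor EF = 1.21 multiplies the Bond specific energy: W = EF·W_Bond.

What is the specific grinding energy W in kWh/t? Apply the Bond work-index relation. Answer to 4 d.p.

W = 10 Wi (P80^-0.5 − F80^-0.5)
1/√114 = 0.093659;  1/√7967 = 0.011203
W = 10·13.1·(0.093659 − 0.011203) = 10.8016 kWh/t
W_actual = 1.21 × 10.8016 = 13.0700 kWh/t

W = 13.0700 kWh/t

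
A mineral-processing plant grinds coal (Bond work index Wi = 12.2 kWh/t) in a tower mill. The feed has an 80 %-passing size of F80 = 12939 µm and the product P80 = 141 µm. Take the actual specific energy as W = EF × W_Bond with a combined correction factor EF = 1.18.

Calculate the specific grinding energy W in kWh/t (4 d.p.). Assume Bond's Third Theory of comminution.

W = 10.8580 kWh/t

W = 10 Wi (1/√P80 − 1/√F80)  [Bond]
1/√141 = 0.084215;  1/√12939 = 0.008791
W = 10·12.2·(0.084215 − 0.008791) = 9.2017 kWh/t
Corrected W = EF·W_Bond = 1.18·9.2017 = 10.8580 kWh/t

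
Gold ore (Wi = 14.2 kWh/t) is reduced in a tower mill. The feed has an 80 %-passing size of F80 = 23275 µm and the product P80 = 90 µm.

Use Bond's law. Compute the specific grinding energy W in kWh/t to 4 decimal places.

W = 14.0373 kWh/t

W = 10 Wi (1/√P80 − 1/√F80)  [Bond]
1/√90 = 0.105409;  1/√23275 = 0.006555
W = 10·14.2·(0.105409 − 0.006555) = 14.0373 kWh/t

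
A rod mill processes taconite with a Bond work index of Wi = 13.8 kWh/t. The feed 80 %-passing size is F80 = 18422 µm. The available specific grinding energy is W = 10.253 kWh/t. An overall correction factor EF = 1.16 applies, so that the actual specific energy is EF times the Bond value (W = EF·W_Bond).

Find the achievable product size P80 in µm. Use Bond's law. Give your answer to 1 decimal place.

W = 10 Wi (P80^-0.5 − F80^-0.5)
W_Bond = W / EF = 10.253 / 1.16 = 8.8388 kWh/t
P80^-0.5 = F80^-0.5 + W_Bond/(10 Wi)
  = 8.8388/(10·13.8) + 1/√18422 = 0.064049 + 0.007368 = 0.071417
P80 = (1/0.071417)² = 14.0023² = 196.06 µm

P80 = 196.1 µm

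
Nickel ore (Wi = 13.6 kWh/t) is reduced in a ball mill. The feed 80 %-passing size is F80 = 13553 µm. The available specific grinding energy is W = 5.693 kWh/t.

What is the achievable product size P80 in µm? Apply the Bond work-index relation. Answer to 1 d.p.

P80 = 392.9 µm

W = 10 Wi (1/√P80 − 1/√F80)  [Bond]
1/√P80 = 1/√F80 + W/(10·Wi)
  = 5.6930/(10·13.6) + 1/√13553 = 0.041860 + 0.008590 = 0.050450
P80 = (1/0.050450)² = 19.8216² = 392.89 µm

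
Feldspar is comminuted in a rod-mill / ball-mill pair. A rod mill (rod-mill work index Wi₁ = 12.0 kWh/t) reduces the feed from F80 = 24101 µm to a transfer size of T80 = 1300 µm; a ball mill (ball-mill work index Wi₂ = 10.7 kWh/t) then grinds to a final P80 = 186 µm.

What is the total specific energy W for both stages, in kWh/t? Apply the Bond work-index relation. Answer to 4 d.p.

W = 7.4332 kWh/t

Bond:  W = 10 Wi (1/√P − 1/√F)
Stage 1 (24101→1300 µm, Wi₁=12.0): W₁ = 10·12.0·(0.027735 − 0.006441) = 2.5552 kWh/t
Stage 2 (1300→186 µm, Wi₂=10.7): W₂ = 10·10.7·(0.073324 − 0.027735) = 4.8780 kWh/t
W = W₁ + W₂ = 2.5552 + 4.8780 = 7.4332 kWh/t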